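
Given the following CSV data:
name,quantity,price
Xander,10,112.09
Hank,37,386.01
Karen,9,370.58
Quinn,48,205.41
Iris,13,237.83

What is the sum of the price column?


Values in 'price' column:
  Row 1: 112.09
  Row 2: 386.01
  Row 3: 370.58
  Row 4: 205.41
  Row 5: 237.83
Sum = 112.09 + 386.01 + 370.58 + 205.41 + 237.83 = 1311.92

ANSWER: 1311.92


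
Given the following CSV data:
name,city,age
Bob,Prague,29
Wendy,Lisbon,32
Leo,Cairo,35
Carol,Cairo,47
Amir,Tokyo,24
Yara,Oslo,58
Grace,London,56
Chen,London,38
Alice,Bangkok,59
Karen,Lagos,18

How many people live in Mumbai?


Scanning city column for 'Mumbai':
Total matches: 0

ANSWER: 0


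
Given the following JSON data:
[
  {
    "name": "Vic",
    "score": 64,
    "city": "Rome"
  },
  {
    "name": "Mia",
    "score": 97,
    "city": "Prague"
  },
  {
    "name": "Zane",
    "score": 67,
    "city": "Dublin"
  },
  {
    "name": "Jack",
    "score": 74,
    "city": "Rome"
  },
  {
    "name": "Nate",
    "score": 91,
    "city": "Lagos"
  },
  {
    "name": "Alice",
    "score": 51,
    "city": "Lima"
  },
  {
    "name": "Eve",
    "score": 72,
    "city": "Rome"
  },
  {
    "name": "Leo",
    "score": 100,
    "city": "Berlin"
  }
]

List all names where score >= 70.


Filtering records where score >= 70:
  Vic (score=64) -> no
  Mia (score=97) -> YES
  Zane (score=67) -> no
  Jack (score=74) -> YES
  Nate (score=91) -> YES
  Alice (score=51) -> no
  Eve (score=72) -> YES
  Leo (score=100) -> YES


ANSWER: Mia, Jack, Nate, Eve, Leo


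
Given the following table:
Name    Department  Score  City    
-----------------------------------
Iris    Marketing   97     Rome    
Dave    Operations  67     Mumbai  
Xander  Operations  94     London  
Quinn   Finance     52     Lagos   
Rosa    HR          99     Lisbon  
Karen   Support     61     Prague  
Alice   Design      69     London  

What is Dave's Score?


Row 2: Dave
Score = 67

ANSWER: 67


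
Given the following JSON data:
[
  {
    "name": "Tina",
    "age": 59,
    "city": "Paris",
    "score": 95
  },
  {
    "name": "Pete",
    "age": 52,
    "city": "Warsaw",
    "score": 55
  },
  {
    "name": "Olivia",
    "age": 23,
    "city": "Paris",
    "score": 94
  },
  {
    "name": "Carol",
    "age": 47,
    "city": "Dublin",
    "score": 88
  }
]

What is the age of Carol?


Looking up record where name = Carol
Record index: 3
Field 'age' = 47

ANSWER: 47


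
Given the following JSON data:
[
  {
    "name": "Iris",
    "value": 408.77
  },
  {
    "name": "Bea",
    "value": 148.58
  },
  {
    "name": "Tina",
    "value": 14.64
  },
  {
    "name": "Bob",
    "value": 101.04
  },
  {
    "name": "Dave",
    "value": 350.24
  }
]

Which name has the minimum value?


Comparing values:
  Iris: 408.77
  Bea: 148.58
  Tina: 14.64
  Bob: 101.04
  Dave: 350.24
Minimum: Tina (14.64)

ANSWER: Tina


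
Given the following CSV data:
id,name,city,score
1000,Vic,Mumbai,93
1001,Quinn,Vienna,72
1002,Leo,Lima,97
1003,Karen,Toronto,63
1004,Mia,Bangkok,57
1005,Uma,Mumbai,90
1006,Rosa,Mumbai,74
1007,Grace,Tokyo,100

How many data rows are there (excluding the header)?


Counting rows (excluding header):
Header: id,name,city,score
Data rows: 8

ANSWER: 8


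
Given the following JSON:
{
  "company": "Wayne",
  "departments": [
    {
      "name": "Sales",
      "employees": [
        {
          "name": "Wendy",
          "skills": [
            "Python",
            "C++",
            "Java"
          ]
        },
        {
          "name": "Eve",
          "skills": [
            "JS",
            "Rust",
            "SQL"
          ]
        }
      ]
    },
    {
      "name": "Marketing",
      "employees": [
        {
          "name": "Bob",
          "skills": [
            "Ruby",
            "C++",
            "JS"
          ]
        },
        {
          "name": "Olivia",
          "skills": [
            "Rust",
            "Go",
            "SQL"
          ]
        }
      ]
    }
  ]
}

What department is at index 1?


Path: departments[1].name
Value: Marketing

ANSWER: Marketing


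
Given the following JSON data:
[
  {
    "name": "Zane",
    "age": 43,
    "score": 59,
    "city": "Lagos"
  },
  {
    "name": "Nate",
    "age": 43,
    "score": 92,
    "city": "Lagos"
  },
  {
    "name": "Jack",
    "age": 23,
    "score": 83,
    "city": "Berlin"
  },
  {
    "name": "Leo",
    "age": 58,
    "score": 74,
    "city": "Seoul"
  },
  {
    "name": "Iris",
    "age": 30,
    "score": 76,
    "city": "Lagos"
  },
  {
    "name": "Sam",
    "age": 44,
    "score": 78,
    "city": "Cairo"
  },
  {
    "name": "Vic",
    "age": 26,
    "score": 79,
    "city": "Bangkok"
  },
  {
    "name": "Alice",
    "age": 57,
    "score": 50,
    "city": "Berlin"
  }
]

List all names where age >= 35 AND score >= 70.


Checking both conditions:
  Zane (age=43, score=59) -> no
  Nate (age=43, score=92) -> YES
  Jack (age=23, score=83) -> no
  Leo (age=58, score=74) -> YES
  Iris (age=30, score=76) -> no
  Sam (age=44, score=78) -> YES
  Vic (age=26, score=79) -> no
  Alice (age=57, score=50) -> no


ANSWER: Nate, Leo, Sam


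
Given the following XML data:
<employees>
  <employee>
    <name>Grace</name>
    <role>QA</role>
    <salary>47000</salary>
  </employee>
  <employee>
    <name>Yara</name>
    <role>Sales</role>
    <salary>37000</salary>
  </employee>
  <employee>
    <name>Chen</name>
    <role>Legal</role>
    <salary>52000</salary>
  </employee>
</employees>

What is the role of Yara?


Searching for <employee> with <name>Yara</name>
Found at position 2
<role>Sales</role>

ANSWER: Sales


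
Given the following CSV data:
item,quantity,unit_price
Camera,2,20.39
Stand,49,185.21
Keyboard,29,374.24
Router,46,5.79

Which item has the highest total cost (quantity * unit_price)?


Computing row totals:
  Camera: 40.78
  Stand: 9075.29
  Keyboard: 10852.96
  Router: 266.34
Maximum: Keyboard (10852.96)

ANSWER: Keyboard


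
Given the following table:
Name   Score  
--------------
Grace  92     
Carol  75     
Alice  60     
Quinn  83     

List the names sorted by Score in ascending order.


Sorting by Score (ascending):
  Alice: 60
  Carol: 75
  Quinn: 83
  Grace: 92


ANSWER: Alice, Carol, Quinn, Grace


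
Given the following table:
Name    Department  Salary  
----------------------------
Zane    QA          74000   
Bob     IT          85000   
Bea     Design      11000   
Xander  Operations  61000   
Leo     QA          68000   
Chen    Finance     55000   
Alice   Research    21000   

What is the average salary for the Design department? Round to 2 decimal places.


Design department members:
  Bea: 11000
Sum = 11000
Count = 1
Average = 11000 / 1 = 11000.00

ANSWER: 11000.00


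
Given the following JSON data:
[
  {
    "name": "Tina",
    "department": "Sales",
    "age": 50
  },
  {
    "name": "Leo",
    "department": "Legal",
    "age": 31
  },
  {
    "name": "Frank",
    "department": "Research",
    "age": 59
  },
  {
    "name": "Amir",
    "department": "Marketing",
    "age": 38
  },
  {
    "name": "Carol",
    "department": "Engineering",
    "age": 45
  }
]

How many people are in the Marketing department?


Scanning records for department = Marketing
  Record 3: Amir
Count: 1

ANSWER: 1


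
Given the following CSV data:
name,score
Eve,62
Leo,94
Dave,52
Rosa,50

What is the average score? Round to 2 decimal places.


Scores: 62, 94, 52, 50
Sum = 258
Count = 4
Average = 258 / 4 = 64.50

ANSWER: 64.50


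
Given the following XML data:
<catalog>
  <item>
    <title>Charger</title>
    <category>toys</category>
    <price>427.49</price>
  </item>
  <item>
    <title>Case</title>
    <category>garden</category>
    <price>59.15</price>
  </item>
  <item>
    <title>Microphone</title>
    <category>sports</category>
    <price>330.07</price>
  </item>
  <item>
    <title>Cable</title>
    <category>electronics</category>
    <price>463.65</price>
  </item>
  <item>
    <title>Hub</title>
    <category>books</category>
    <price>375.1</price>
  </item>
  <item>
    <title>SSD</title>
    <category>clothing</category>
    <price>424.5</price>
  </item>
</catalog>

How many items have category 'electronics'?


Scanning <item> elements for <category>electronics</category>:
  Item 4: Cable -> MATCH
Count: 1

ANSWER: 1


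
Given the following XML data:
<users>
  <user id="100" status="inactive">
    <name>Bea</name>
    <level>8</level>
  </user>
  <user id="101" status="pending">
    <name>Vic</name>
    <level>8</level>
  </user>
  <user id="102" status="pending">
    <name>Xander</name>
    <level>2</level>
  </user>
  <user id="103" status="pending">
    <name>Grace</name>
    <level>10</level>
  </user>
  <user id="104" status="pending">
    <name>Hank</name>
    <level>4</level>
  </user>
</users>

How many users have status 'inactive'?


Counting users with status='inactive':
  Bea (id=100) -> MATCH
Count: 1

ANSWER: 1


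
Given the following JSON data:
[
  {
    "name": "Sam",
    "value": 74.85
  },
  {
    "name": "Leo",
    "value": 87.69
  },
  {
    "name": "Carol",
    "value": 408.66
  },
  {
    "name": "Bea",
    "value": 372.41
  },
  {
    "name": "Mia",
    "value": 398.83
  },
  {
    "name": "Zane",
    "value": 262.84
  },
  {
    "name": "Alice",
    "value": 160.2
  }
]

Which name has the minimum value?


Comparing values:
  Sam: 74.85
  Leo: 87.69
  Carol: 408.66
  Bea: 372.41
  Mia: 398.83
  Zane: 262.84
  Alice: 160.2
Minimum: Sam (74.85)

ANSWER: Sam


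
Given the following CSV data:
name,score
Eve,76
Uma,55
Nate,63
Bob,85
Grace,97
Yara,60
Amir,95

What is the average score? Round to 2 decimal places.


Scores: 76, 55, 63, 85, 97, 60, 95
Sum = 531
Count = 7
Average = 531 / 7 = 75.86

ANSWER: 75.86


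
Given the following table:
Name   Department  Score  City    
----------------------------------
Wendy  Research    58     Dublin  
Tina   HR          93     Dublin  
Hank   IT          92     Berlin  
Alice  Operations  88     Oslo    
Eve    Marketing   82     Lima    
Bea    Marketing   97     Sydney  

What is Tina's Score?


Row 2: Tina
Score = 93

ANSWER: 93


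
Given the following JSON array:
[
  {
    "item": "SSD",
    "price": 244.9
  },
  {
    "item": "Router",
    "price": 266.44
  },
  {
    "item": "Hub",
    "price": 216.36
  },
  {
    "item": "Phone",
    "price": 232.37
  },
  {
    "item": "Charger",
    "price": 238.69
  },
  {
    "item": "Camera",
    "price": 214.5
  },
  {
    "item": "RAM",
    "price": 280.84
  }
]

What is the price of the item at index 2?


Array index 2 -> Hub
price = 216.36

ANSWER: 216.36


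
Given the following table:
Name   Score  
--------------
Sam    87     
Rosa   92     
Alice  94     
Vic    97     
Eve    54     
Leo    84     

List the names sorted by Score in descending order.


Sorting by Score (descending):
  Vic: 97
  Alice: 94
  Rosa: 92
  Sam: 87
  Leo: 84
  Eve: 54


ANSWER: Vic, Alice, Rosa, Sam, Leo, Eve


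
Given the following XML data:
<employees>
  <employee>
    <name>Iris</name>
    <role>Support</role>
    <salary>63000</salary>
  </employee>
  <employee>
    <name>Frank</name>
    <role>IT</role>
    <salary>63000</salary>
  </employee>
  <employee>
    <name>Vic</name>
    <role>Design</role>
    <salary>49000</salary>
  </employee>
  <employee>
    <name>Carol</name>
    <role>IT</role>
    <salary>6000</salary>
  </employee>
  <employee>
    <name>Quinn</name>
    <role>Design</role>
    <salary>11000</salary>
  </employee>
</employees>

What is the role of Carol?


Searching for <employee> with <name>Carol</name>
Found at position 4
<role>IT</role>

ANSWER: IT


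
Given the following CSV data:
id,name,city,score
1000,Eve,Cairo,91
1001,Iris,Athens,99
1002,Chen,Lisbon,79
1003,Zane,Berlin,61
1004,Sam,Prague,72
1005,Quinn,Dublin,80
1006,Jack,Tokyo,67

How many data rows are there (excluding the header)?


Counting rows (excluding header):
Header: id,name,city,score
Data rows: 7

ANSWER: 7


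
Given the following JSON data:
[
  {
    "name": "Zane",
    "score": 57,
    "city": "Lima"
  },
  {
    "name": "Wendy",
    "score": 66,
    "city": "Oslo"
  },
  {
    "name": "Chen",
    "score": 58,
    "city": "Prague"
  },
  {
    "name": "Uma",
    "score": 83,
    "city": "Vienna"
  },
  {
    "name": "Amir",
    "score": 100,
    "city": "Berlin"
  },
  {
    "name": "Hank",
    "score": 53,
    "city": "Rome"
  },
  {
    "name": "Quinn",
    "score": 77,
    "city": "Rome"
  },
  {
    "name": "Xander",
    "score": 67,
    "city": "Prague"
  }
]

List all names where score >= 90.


Filtering records where score >= 90:
  Zane (score=57) -> no
  Wendy (score=66) -> no
  Chen (score=58) -> no
  Uma (score=83) -> no
  Amir (score=100) -> YES
  Hank (score=53) -> no
  Quinn (score=77) -> no
  Xander (score=67) -> no


ANSWER: Amir


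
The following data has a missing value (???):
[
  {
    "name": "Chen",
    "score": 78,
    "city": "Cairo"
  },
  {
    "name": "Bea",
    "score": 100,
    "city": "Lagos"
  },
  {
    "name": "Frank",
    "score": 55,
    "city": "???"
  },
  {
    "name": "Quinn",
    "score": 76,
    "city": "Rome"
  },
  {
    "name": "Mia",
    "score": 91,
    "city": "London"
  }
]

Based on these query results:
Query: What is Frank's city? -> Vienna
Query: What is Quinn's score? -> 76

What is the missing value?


The missing value is Frank's city
From query: Frank's city = Vienna

ANSWER: Vienna


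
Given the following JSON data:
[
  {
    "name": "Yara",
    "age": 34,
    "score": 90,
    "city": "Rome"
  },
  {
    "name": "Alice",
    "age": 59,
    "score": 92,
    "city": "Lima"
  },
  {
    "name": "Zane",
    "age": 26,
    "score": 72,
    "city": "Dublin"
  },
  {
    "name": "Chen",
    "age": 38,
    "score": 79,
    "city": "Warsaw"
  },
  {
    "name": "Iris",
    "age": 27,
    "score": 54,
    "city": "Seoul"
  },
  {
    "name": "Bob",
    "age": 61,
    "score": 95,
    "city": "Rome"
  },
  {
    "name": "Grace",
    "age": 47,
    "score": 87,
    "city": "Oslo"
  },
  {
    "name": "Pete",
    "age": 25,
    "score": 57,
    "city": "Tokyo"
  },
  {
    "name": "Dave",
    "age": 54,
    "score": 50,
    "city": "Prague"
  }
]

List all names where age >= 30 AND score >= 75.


Checking both conditions:
  Yara (age=34, score=90) -> YES
  Alice (age=59, score=92) -> YES
  Zane (age=26, score=72) -> no
  Chen (age=38, score=79) -> YES
  Iris (age=27, score=54) -> no
  Bob (age=61, score=95) -> YES
  Grace (age=47, score=87) -> YES
  Pete (age=25, score=57) -> no
  Dave (age=54, score=50) -> no


ANSWER: Yara, Alice, Chen, Bob, Grace


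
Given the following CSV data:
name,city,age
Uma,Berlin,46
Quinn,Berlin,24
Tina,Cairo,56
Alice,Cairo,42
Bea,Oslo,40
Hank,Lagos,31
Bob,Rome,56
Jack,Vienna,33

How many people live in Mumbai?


Scanning city column for 'Mumbai':
Total matches: 0

ANSWER: 0


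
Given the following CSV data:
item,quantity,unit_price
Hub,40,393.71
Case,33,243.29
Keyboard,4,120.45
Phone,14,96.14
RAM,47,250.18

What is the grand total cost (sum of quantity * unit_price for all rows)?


Computing row totals:
  Hub: 40 * 393.71 = 15748.4
  Case: 33 * 243.29 = 8028.57
  Keyboard: 4 * 120.45 = 481.8
  Phone: 14 * 96.14 = 1345.96
  RAM: 47 * 250.18 = 11758.46
Grand total = 15748.4 + 8028.57 + 481.8 + 1345.96 + 11758.46 = 37363.19

ANSWER: 37363.19


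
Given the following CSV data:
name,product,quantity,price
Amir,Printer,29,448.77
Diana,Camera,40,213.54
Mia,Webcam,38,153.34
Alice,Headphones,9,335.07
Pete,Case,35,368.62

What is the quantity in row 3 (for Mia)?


Row 3: Mia
Column 'quantity' = 38

ANSWER: 38


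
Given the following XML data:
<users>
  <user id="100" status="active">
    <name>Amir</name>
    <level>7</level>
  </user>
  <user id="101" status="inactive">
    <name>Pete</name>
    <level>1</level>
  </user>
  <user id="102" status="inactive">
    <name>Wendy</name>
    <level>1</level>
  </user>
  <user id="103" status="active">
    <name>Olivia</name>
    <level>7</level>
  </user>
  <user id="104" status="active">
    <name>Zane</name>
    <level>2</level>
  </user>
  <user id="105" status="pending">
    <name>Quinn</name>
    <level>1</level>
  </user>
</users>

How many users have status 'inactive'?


Counting users with status='inactive':
  Pete (id=101) -> MATCH
  Wendy (id=102) -> MATCH
Count: 2

ANSWER: 2


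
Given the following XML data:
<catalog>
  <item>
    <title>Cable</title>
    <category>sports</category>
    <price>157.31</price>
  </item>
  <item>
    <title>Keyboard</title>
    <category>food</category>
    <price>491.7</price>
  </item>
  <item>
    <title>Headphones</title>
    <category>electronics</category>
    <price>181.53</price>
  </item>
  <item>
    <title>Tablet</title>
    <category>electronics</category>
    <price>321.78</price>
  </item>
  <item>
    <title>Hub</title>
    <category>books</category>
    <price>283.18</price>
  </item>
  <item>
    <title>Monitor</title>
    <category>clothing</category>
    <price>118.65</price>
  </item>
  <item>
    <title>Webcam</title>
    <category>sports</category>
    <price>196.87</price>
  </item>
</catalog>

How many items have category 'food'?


Scanning <item> elements for <category>food</category>:
  Item 2: Keyboard -> MATCH
Count: 1

ANSWER: 1


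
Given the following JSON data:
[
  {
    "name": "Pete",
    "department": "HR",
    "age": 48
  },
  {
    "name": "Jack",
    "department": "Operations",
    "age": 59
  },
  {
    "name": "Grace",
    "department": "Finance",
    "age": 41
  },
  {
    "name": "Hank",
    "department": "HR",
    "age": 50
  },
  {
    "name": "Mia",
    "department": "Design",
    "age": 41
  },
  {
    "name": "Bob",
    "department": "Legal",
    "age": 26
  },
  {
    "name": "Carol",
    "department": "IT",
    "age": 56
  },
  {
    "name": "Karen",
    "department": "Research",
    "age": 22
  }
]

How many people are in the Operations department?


Scanning records for department = Operations
  Record 1: Jack
Count: 1

ANSWER: 1


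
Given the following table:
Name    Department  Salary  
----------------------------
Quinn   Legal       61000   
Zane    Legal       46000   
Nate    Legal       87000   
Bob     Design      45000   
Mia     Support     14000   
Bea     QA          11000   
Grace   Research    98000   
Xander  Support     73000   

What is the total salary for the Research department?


Research department members:
  Grace: 98000
Total = 98000 = 98000

ANSWER: 98000


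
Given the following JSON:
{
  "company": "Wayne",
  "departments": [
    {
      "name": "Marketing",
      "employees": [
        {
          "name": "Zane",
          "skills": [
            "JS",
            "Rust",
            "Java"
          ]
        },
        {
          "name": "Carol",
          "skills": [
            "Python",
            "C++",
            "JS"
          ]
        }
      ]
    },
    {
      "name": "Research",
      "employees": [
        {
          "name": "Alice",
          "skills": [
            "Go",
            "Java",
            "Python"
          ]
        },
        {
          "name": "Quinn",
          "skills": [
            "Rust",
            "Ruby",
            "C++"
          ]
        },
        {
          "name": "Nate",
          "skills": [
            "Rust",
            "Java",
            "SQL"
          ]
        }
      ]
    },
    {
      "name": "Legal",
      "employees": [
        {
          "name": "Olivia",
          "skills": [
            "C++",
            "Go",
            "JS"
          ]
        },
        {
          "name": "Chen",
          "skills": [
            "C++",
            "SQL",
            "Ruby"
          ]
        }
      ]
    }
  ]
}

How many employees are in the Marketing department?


Path: departments[0].employees
Count: 2

ANSWER: 2


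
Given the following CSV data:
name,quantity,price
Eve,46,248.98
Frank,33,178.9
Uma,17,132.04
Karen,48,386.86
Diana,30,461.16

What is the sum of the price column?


Values in 'price' column:
  Row 1: 248.98
  Row 2: 178.9
  Row 3: 132.04
  Row 4: 386.86
  Row 5: 461.16
Sum = 248.98 + 178.9 + 132.04 + 386.86 + 461.16 = 1407.94

ANSWER: 1407.94


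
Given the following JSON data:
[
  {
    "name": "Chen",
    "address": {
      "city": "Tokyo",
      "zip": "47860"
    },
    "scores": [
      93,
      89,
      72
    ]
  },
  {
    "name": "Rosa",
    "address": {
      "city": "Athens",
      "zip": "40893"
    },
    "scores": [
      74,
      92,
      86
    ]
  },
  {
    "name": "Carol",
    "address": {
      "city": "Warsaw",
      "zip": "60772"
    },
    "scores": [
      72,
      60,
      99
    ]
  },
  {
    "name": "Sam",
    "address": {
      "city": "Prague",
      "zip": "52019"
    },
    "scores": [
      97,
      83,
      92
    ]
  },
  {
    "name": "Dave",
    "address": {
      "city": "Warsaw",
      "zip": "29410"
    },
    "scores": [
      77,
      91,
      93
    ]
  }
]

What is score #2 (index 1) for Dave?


Path: records[4].scores[1]
Value: 91

ANSWER: 91


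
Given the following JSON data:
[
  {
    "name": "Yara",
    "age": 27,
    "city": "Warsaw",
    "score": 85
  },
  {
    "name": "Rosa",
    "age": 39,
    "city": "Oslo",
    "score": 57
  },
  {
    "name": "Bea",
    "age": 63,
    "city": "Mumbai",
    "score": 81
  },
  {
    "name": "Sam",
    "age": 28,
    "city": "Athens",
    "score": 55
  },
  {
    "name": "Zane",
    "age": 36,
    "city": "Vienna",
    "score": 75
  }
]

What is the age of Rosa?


Looking up record where name = Rosa
Record index: 1
Field 'age' = 39

ANSWER: 39


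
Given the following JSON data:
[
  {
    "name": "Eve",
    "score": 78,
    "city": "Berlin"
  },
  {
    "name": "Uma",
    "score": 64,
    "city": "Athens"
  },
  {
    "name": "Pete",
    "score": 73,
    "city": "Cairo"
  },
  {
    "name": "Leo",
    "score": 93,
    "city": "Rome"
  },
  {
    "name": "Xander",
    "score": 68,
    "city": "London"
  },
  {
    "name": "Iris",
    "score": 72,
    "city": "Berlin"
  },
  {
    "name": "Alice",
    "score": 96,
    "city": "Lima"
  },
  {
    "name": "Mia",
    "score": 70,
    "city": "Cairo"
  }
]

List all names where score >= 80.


Filtering records where score >= 80:
  Eve (score=78) -> no
  Uma (score=64) -> no
  Pete (score=73) -> no
  Leo (score=93) -> YES
  Xander (score=68) -> no
  Iris (score=72) -> no
  Alice (score=96) -> YES
  Mia (score=70) -> no


ANSWER: Leo, Alice


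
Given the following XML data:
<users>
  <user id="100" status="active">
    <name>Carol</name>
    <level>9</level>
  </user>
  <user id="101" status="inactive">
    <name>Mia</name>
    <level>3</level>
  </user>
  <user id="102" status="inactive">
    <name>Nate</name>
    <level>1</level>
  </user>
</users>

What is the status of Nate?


Finding user with name = Nate
user id="102" status="inactive"

ANSWER: inactive


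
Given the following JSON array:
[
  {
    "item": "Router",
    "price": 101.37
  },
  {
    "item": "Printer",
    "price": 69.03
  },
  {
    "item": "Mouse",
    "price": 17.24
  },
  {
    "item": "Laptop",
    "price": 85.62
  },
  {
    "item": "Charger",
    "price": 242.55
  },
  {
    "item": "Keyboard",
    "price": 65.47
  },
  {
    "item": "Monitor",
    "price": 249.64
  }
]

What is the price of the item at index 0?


Array index 0 -> Router
price = 101.37

ANSWER: 101.37


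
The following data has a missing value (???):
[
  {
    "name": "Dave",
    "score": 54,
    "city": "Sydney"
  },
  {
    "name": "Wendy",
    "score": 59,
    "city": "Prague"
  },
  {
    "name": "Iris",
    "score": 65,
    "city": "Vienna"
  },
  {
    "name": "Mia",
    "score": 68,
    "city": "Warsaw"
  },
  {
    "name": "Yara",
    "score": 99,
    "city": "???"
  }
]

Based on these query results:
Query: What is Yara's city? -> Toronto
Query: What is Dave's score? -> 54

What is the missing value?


The missing value is Yara's city
From query: Yara's city = Toronto

ANSWER: Toronto


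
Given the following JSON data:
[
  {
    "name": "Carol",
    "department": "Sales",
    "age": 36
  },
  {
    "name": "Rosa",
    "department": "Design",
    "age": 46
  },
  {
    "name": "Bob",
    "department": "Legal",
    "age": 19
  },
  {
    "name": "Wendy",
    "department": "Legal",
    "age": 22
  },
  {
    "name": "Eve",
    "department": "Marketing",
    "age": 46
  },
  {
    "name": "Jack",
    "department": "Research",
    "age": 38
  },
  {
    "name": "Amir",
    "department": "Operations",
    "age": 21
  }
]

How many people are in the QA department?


Scanning records for department = QA
  No matches found
Count: 0

ANSWER: 0


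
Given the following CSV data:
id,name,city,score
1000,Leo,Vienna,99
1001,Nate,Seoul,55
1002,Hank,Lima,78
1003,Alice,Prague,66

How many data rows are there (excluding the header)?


Counting rows (excluding header):
Header: id,name,city,score
Data rows: 4

ANSWER: 4


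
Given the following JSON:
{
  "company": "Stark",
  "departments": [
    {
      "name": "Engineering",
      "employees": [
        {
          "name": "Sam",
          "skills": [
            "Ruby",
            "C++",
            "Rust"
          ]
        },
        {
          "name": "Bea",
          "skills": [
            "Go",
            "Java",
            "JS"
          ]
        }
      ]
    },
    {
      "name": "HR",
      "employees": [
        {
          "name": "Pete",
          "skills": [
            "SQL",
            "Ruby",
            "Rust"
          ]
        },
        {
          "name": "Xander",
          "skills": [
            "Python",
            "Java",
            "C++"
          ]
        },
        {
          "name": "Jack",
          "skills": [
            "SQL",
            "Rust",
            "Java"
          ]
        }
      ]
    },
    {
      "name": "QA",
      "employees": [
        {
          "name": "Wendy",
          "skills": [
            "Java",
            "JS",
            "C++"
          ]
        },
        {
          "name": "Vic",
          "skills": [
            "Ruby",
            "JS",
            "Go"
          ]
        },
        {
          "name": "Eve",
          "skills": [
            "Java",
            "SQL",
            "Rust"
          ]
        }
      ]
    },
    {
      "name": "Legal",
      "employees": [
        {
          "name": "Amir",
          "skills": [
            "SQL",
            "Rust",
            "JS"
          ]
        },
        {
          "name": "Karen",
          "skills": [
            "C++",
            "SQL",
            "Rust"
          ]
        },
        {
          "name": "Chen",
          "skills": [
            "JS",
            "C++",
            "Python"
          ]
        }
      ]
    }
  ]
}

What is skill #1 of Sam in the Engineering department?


Path: departments[0].employees[0].skills[0]
Value: Ruby

ANSWER: Ruby


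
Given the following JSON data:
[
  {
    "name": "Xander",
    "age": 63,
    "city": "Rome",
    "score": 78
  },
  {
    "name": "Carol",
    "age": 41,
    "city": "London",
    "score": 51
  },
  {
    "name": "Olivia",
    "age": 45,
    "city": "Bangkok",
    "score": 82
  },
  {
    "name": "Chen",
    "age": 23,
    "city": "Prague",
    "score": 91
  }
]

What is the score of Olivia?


Looking up record where name = Olivia
Record index: 2
Field 'score' = 82

ANSWER: 82


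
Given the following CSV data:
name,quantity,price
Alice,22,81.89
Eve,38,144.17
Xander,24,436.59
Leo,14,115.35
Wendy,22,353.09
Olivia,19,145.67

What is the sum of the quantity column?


Values in 'quantity' column:
  Row 1: 22
  Row 2: 38
  Row 3: 24
  Row 4: 14
  Row 5: 22
  Row 6: 19
Sum = 22 + 38 + 24 + 14 + 22 + 19 = 139

ANSWER: 139


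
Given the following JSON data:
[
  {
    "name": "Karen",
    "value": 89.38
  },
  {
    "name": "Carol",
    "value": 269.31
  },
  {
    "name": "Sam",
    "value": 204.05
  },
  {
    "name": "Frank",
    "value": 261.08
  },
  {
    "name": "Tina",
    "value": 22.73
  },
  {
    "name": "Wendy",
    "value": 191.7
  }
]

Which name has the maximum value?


Comparing values:
  Karen: 89.38
  Carol: 269.31
  Sam: 204.05
  Frank: 261.08
  Tina: 22.73
  Wendy: 191.7
Maximum: Carol (269.31)

ANSWER: Carol


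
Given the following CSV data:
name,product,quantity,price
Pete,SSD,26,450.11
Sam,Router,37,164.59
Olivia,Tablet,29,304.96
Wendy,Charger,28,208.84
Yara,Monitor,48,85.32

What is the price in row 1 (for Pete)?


Row 1: Pete
Column 'price' = 450.11

ANSWER: 450.11


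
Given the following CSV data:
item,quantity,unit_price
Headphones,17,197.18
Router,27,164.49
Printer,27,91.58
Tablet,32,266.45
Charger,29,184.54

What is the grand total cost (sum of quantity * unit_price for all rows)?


Computing row totals:
  Headphones: 17 * 197.18 = 3352.06
  Router: 27 * 164.49 = 4441.23
  Printer: 27 * 91.58 = 2472.66
  Tablet: 32 * 266.45 = 8526.4
  Charger: 29 * 184.54 = 5351.66
Grand total = 3352.06 + 4441.23 + 2472.66 + 8526.4 + 5351.66 = 24144.01

ANSWER: 24144.01


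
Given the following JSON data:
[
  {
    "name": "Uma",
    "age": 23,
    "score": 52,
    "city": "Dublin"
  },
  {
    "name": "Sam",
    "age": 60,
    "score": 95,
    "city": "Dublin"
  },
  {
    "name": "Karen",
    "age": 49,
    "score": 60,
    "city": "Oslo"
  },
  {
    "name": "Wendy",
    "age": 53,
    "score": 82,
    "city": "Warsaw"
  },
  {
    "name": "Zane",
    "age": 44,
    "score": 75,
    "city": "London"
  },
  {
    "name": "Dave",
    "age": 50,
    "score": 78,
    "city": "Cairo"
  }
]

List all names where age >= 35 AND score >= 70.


Checking both conditions:
  Uma (age=23, score=52) -> no
  Sam (age=60, score=95) -> YES
  Karen (age=49, score=60) -> no
  Wendy (age=53, score=82) -> YES
  Zane (age=44, score=75) -> YES
  Dave (age=50, score=78) -> YES


ANSWER: Sam, Wendy, Zane, Dave


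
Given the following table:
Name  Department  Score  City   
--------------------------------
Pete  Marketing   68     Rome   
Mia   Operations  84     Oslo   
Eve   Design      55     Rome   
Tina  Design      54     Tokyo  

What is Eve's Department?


Row 3: Eve
Department = Design

ANSWER: Design


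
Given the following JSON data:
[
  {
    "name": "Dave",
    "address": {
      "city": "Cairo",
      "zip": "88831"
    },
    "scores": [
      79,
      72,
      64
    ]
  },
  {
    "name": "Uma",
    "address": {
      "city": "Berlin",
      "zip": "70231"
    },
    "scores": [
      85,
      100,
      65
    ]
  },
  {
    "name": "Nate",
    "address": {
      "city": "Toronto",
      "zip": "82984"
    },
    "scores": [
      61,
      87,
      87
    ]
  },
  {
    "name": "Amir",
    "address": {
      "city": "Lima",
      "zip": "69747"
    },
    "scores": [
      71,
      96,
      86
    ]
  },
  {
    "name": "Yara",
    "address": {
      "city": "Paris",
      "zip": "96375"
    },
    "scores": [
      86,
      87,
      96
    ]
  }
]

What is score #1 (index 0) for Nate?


Path: records[2].scores[0]
Value: 61

ANSWER: 61


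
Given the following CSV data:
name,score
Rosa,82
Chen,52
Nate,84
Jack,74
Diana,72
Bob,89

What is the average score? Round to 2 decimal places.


Scores: 82, 52, 84, 74, 72, 89
Sum = 453
Count = 6
Average = 453 / 6 = 75.50

ANSWER: 75.50


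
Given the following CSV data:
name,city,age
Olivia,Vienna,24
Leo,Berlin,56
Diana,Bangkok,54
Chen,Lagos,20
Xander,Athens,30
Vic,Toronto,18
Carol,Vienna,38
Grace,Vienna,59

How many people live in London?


Scanning city column for 'London':
Total matches: 0

ANSWER: 0


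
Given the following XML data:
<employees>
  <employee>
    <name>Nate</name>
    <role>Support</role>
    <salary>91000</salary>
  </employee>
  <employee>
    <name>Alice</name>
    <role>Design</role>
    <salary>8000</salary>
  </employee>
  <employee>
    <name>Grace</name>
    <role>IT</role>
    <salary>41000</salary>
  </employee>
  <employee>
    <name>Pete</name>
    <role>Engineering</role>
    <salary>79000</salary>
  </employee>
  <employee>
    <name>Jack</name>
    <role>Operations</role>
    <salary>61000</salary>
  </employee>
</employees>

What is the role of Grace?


Searching for <employee> with <name>Grace</name>
Found at position 3
<role>IT</role>

ANSWER: IT


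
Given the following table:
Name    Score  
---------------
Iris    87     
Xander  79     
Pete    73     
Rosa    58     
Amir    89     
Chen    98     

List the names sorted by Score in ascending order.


Sorting by Score (ascending):
  Rosa: 58
  Pete: 73
  Xander: 79
  Iris: 87
  Amir: 89
  Chen: 98


ANSWER: Rosa, Pete, Xander, Iris, Amir, Chen


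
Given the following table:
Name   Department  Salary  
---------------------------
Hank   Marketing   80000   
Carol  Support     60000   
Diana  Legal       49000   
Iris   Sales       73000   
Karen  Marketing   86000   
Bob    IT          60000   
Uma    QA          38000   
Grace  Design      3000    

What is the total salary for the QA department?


QA department members:
  Uma: 38000
Total = 38000 = 38000

ANSWER: 38000


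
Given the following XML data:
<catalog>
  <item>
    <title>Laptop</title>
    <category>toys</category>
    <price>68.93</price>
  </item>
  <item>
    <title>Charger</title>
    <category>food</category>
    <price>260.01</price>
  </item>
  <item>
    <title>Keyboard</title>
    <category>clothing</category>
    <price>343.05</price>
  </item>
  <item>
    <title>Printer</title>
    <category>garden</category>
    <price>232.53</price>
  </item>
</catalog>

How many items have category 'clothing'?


Scanning <item> elements for <category>clothing</category>:
  Item 3: Keyboard -> MATCH
Count: 1

ANSWER: 1


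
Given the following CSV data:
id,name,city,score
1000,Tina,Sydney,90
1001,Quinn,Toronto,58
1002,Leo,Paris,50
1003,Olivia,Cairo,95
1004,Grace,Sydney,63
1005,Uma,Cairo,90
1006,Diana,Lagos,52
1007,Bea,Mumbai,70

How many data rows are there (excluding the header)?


Counting rows (excluding header):
Header: id,name,city,score
Data rows: 8

ANSWER: 8


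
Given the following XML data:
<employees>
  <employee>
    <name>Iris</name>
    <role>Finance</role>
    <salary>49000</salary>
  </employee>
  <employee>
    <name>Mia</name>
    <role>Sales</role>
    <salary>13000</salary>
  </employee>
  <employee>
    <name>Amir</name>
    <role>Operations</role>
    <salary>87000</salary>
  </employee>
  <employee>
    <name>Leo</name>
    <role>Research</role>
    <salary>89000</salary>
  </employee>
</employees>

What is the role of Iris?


Searching for <employee> with <name>Iris</name>
Found at position 1
<role>Finance</role>

ANSWER: Finance


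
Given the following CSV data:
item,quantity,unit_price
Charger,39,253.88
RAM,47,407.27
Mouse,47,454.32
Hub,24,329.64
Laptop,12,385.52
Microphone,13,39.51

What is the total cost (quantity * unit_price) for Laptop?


Row: Laptop
quantity = 12
unit_price = 385.52
total = 12 * 385.52 = 4626.24

ANSWER: 4626.24


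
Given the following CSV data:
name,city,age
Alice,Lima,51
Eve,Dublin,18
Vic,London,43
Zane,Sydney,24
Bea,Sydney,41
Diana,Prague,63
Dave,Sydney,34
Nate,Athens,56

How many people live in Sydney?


Scanning city column for 'Sydney':
  Row 4: Zane -> MATCH
  Row 5: Bea -> MATCH
  Row 7: Dave -> MATCH
Total matches: 3

ANSWER: 3


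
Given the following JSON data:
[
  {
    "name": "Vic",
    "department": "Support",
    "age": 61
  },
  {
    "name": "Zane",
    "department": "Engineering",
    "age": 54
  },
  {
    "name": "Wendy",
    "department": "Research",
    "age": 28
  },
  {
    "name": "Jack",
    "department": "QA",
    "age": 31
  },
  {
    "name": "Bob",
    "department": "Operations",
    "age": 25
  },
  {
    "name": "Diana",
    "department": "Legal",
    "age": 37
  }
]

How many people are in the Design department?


Scanning records for department = Design
  No matches found
Count: 0

ANSWER: 0


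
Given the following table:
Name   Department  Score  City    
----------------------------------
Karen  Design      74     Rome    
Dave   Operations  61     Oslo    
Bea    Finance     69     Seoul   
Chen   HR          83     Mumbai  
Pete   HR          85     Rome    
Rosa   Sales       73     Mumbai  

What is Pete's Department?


Row 5: Pete
Department = HR

ANSWER: HR


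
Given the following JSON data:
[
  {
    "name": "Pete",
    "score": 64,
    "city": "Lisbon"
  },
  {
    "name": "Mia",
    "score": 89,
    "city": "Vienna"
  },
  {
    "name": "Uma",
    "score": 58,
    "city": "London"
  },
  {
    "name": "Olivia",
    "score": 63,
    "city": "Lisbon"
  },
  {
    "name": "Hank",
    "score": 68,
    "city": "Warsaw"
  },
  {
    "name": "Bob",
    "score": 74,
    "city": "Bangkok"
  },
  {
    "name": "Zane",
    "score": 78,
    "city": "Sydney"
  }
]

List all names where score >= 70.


Filtering records where score >= 70:
  Pete (score=64) -> no
  Mia (score=89) -> YES
  Uma (score=58) -> no
  Olivia (score=63) -> no
  Hank (score=68) -> no
  Bob (score=74) -> YES
  Zane (score=78) -> YES


ANSWER: Mia, Bob, Zane


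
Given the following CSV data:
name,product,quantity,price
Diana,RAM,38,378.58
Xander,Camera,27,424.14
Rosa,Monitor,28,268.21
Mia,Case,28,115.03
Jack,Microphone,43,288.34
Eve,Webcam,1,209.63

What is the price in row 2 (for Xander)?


Row 2: Xander
Column 'price' = 424.14

ANSWER: 424.14


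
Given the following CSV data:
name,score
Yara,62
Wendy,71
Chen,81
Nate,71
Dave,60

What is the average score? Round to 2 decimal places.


Scores: 62, 71, 81, 71, 60
Sum = 345
Count = 5
Average = 345 / 5 = 69.00

ANSWER: 69.00


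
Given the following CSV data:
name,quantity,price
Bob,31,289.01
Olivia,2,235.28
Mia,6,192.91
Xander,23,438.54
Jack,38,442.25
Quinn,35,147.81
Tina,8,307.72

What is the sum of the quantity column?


Values in 'quantity' column:
  Row 1: 31
  Row 2: 2
  Row 3: 6
  Row 4: 23
  Row 5: 38
  Row 6: 35
  Row 7: 8
Sum = 31 + 2 + 6 + 23 + 38 + 35 + 8 = 143

ANSWER: 143


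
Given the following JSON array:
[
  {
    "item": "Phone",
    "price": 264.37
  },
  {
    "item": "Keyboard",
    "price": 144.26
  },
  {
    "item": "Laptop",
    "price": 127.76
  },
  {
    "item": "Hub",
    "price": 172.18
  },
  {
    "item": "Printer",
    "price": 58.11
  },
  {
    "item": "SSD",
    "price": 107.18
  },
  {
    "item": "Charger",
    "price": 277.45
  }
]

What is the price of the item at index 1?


Array index 1 -> Keyboard
price = 144.26

ANSWER: 144.26


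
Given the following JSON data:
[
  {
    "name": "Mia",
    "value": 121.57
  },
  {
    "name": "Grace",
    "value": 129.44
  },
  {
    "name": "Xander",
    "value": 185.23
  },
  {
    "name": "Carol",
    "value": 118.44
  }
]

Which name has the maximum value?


Comparing values:
  Mia: 121.57
  Grace: 129.44
  Xander: 185.23
  Carol: 118.44
Maximum: Xander (185.23)

ANSWER: Xander


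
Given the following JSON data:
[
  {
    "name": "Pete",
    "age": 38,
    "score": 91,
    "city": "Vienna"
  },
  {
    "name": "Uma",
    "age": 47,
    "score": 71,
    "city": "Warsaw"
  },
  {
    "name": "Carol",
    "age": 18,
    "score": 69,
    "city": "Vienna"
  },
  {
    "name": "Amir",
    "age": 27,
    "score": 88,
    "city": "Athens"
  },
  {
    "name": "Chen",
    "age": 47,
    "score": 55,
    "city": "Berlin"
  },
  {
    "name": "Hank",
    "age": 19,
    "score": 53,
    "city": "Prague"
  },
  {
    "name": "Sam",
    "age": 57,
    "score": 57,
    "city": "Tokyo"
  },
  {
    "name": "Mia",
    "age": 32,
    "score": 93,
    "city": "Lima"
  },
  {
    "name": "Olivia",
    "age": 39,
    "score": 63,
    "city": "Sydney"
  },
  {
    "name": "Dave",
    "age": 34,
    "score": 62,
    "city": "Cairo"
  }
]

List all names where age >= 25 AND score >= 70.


Checking both conditions:
  Pete (age=38, score=91) -> YES
  Uma (age=47, score=71) -> YES
  Carol (age=18, score=69) -> no
  Amir (age=27, score=88) -> YES
  Chen (age=47, score=55) -> no
  Hank (age=19, score=53) -> no
  Sam (age=57, score=57) -> no
  Mia (age=32, score=93) -> YES
  Olivia (age=39, score=63) -> no
  Dave (age=34, score=62) -> no


ANSWER: Pete, Uma, Amir, Mia
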